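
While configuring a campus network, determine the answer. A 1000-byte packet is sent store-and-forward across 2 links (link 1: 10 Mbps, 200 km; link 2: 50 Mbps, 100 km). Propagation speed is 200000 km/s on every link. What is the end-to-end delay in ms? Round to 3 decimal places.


Packet = 1000 bytes = 8000 bits. Store-and-forward: sum (t_trans + t_prop) per link.
Link 1: t_trans = 8000/(10*10^6) s = 0.8000 ms; t_prop = 200/200000 s = 1.0000 ms; subtotal = 1.8000 ms
Link 2: t_trans = 8000/(50*10^6) s = 0.1600 ms; t_prop = 100/200000 s = 0.5000 ms; subtotal = 0.6600 ms
End-to-end = 1.8000 + 0.6600 = 2.4600 ms -> 2.460 ms (3 dp)

2.460


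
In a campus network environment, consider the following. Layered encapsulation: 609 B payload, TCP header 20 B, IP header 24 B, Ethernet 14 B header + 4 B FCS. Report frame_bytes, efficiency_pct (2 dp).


TCP segment = 609 + 20 = 629 B
IP packet = 629 + 24 = 653 B
Ethernet frame = 653 + 14 + 4 = 671 B
Efficiency = app / frame = 609 / 671 = 0.907601 = 90.7601% -> 90.76% (2 dp)

671, 90.76


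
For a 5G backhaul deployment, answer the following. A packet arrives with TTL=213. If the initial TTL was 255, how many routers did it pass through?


Given: initial TTL = 255, received TTL = 213
Hops = initial TTL - received TTL
Hops = 255 - 213 = 42

42


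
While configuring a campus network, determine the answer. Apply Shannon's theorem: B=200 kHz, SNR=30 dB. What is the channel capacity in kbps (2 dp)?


Given: B = 200 kHz, SNR = 30 dB
SNR linear = 10^(30/10) = 1000
1 + SNR = 1001
log2(1001) = 9.9672262588
C = 200 * 1000 * 9.9672262588 = 1993445.2518 bps
C = 1993.445252 kbps -> 1993.45 kbps (2 dp)

1993.45


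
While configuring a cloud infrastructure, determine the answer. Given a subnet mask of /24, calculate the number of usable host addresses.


Given: subnet mask /24
Host bits = 32 - 24 = 8
Total addresses = 2^8 = 256
Usable hosts = 256 - 2 (network + broadcast) = 254

254


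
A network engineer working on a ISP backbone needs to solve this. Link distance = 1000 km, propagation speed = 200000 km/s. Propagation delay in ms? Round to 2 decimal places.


Given: distance = 1000 km, speed = 200000 km/s
Delay = distance / speed = 1000 / 200000 seconds
Delay in ms = 1000 * 1000 / 200000
Delay = 5.0000 ms
Rounded to 2 dp = 5.00 ms

5.00


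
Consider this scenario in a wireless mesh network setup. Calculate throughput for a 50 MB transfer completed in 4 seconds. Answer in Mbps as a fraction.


Given: file = 50 MB, time = 4 s
File in Mb = 50 * 8 = 400 Mb
Throughput = 400 / 4 Mbps
Throughput = 100 Mbps

100


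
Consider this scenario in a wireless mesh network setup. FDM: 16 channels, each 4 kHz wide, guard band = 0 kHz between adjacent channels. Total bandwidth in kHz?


Given: 16 channels, 4 kHz each, guard = 0 kHz
Channel bandwidth = 16 * 4 = 64 kHz
Guard bands = 15 gaps * 0 kHz = 0 kHz
Total = 64 + 0 = 64 kHz

64


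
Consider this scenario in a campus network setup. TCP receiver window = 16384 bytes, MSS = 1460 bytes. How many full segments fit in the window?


Given: RWND = 16384 bytes, MSS = 1460 bytes
Full segments = floor(RWND / MSS)
Full segments = floor(16384 / 1460)
Full segments = floor(11.2219) = 11

11


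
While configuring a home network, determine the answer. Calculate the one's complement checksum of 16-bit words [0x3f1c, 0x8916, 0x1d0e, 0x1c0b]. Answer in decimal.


Given words: [0x3f1c, 0x8916, 0x1d0e, 0x1c0b]
Step 1: Sum all words
Raw sum = 16156 + 35094 + 7438 + 7179 = 65867
Step 2: Fold carry: (331 + 1) = 332
One's complement = ~332 & 0xFFFF = 65203

65203


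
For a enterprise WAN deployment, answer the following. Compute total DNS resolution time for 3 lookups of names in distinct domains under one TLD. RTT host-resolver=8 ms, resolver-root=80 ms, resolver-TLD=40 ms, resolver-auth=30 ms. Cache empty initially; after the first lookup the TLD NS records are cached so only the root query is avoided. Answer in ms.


Lookup 1 (cold cache): local + root + TLD + auth = 8 + 80 + 40 + 30 = 158 ms
Lookups 2..3 (TLD NS cached -> skip root; new domain -> still ask TLD and auth): local + TLD + auth = 8 + 40 + 30 = 78 ms each
Remaining 2 lookups: 2 * 78 = 156 ms
Total = 158 + 156 = 314 ms

314


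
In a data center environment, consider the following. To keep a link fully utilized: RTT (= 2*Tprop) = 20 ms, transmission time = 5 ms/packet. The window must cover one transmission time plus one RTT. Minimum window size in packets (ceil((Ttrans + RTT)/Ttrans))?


Given: Ttrans = 5 ms, RTT = 20 ms (= 2 * Tprop, Tprop = 10 ms)
Time until first ACK returns = Ttrans + RTT = 5 + 20 = 25 ms
Need W * Ttrans >= Ttrans + RTT  ->  W >= (Ttrans + RTT) / Ttrans
(Ttrans + RTT) / Ttrans = 25 / 5 = 5
W_min = ceil(5) = 5

5


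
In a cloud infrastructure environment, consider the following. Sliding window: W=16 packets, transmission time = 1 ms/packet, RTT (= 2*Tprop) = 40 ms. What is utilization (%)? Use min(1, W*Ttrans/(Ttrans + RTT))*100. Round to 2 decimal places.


Given: W = 16, Ttrans = 1 ms, RTT = 40 ms (= 2 * Tprop, Tprop = 20 ms)
Cycle time = Ttrans + RTT = 1 + 40 = 41 ms (first packet sent until its ACK returns)
W * Ttrans = 16 * 1 = 16 ms of sending per cycle
W * Ttrans / (Ttrans + RTT) = 16 / 41 = 0.390244
U = min(1, 0.390244) = 0.390244
U% = 39.02%

39.02


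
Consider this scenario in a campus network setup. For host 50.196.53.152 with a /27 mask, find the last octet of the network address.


Given: IP = 50.196.53.152, prefix = /27
Subnet mask = 255.255.255.224
Last octet of IP: 152
Last octet of mask: 224
Network last octet = 152 AND 224 = 128

128


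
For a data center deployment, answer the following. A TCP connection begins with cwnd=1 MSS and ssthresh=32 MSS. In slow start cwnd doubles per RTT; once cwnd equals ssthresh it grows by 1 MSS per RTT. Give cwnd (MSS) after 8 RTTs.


RTT 0: cwnd = 1 MSS (initial)
RTT 1: cwnd = 2 MSS (slow start, doubled)
RTT 2: cwnd = 4 MSS (slow start, doubled)
RTT 3: cwnd = 8 MSS (slow start, doubled)
RTT 4: cwnd = 16 MSS (slow start, doubled)
RTT 5: cwnd = 32 MSS (slow start, doubled)
RTT 6: cwnd = 33 MSS (congestion avoidance, +1)
RTT 7: cwnd = 34 MSS (congestion avoidance, +1)
RTT 8: cwnd = 35 MSS (congestion avoidance, +1)

35


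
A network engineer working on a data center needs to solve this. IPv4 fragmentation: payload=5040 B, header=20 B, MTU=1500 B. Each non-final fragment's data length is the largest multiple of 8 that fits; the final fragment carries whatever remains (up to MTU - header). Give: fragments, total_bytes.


Max data per non-final fragment = floor((MTU - header)/8)*8 = floor((1500 - 20)/8)*8 = floor(1480/8)*8 = 1480 B
Final fragment needs no 8-byte alignment: it can carry up to MTU - header = 1480 B
Non-final fragments needed = ceil((payload - 1480) / 1480) = ceil(3560/1480) = ceil(2.4054) = 3
Number of fragments = 3 + 1 = 4
Fragment sizes (data): 3 * 1480 B + 600 B (last, 600 <= 1480 OK)
Total bytes sent = payload + n_frags * header = 5040 + 4*20 = 5040 + 80 = 5120 B

4, 5120


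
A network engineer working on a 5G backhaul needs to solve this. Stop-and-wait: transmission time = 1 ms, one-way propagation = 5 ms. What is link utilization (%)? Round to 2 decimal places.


Given: Ttrans = 1 ms, Tprop = 5 ms
RTT = 2 * Tprop = 2 * 5 = 10 ms
U = Ttrans / (Ttrans + RTT)
U = 1 / (1 + 10)
U = 1 / 11 = 0.090909
U% = 9.09%

9.09


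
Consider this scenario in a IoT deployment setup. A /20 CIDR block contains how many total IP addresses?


Given: CIDR prefix /20
Host bits = 32 - 20 = 12
Total addresses = 2^12 = 4096

4096


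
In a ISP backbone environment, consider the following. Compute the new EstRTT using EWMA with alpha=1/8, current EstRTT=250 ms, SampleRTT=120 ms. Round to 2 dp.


Given: EstRTT = 250 ms, SampleRTT = 120 ms, alpha = 1/8
New EstRTT = (1 - alpha) * EstRTT + alpha * SampleRTT
(7/8) * 250 = 218.75
(1/8) * 120 = 15
New EstRTT = 218.75 + 15 = 233.75 ms -> 233.75 ms (2 dp)

233.75


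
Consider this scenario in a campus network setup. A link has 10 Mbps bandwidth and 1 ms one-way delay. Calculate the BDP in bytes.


Given: bandwidth = 10 Mbps, delay = 1 ms
BDP in bits = 10 * 10^6 * 1 / 1000
BDP in bits = 10000
BDP in bytes = 10000 / 8 = 1250

1250


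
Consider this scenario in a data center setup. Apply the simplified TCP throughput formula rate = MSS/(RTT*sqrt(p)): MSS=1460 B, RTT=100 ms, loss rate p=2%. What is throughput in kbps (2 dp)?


Given: MSS = 1460 bytes, RTT = 100 ms, loss = 2%
RTT in seconds = 100 / 1000 = 0.1
Loss rate = 2% = 0.02
sqrt(loss) = sqrt(0.02) = 0.141421356237
Throughput (bytes/s) = 1460 / (0.1 * 0.141421356237) = 103237.5901
Throughput (kbps) = 103237.5901 * 8 / 1000 = 825.900720 -> 825.90 kbps (2 dp)

825.90


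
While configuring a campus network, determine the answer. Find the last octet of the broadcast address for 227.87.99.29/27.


Given: IP = 227.87.99.29, prefix = /27
Host bits = 32 - 27 = 5
Network last octet = 29 AND mask = 0
Host part size = 2^5 - 1 = 31
Broadcast last octet = 0 OR 31 = 31

31


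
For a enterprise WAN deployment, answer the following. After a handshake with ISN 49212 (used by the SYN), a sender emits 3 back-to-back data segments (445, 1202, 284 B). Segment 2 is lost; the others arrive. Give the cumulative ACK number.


SYN uses sequence number 49212; first data byte = ISN + 1 = 49213.
Segment 1: SEQ = 49213, len = 445 B, covers [49213, 49657]
Segment 2: SEQ = 49658, len = 1202 B, covers [49658, 50859] [LOST]
Segment 3: SEQ = 50860, len = 284 B, covers [50860, 51143]
In-order data received: bytes [49213, 49657] (segments 1..1).
Segment 2 missing -> gap begins at byte 49658; later segments buffered out of order.
Cumulative ACK = next expected in-order byte = 49213 + 445 = 49658

49658


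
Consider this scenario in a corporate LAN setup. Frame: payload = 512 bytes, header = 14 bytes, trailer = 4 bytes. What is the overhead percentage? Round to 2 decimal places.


Given: payload = 512 B, header = 14 B, trailer = 4 B
Overhead bytes = header + trailer = 14 + 4 = 18
Total frame = payload + overhead = 512 + 18 = 530
Overhead % = 18 / 530 * 100 = 3.3962% -> 3.40% (2 dp)

3.40


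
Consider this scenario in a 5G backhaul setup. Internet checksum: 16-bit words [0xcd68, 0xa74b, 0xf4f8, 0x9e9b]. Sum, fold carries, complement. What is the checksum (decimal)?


Given words: [0xcd68, 0xa74b, 0xf4f8, 0x9e9b]
Step 1: Sum all words
Raw sum = 52584 + 42827 + 62712 + 40603 = 198726
Step 2: Fold carry: (2118 + 3) = 2121
One's complement = ~2121 & 0xFFFF = 63414

63414


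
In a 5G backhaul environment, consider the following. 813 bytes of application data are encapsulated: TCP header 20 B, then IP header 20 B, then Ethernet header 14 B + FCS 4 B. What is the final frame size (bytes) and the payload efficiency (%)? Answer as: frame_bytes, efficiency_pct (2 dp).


TCP segment = 813 + 20 = 833 B
IP packet = 833 + 20 = 853 B
Ethernet frame = 853 + 14 + 4 = 871 B
Efficiency = app / frame = 813 / 871 = 0.933410 = 93.3410% -> 93.34% (2 dp)

871, 93.34


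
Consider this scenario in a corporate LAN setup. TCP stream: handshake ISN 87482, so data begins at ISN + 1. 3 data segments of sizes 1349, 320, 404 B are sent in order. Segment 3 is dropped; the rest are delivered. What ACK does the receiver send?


SYN uses sequence number 87482; first data byte = ISN + 1 = 87483.
Segment 1: SEQ = 87483, len = 1349 B, covers [87483, 88831]
Segment 2: SEQ = 88832, len = 320 B, covers [88832, 89151]
Segment 3: SEQ = 89152, len = 404 B, covers [89152, 89555] [LOST]
In-order data received: bytes [87483, 89151] (segments 1..2).
Segment 3 missing -> gap begins at byte 89152.
Cumulative ACK = next expected in-order byte = 87483 + 1349 + 320 = 89152

89152


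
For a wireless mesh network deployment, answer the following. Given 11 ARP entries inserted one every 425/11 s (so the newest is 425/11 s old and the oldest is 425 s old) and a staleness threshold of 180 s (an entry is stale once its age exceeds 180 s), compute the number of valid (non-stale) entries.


Ages are k * 425/11 s for k = 1..11 (spacing = 38.6364 s).
Entry k is valid iff k * 425/11 <= 180 iff k <= 11 * 180 / 425 = 4.6588
n_valid = floor(4.6588) = 4
(n_stale = 11 - 4 = 7)

4


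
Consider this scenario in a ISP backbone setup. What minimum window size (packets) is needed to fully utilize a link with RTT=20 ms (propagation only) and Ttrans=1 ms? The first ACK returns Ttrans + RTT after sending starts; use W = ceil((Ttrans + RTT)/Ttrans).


Given: Ttrans = 1 ms, RTT = 20 ms (= 2 * Tprop, Tprop = 10 ms)
Time until first ACK returns = Ttrans + RTT = 1 + 20 = 21 ms
Need W * Ttrans >= Ttrans + RTT  ->  W >= (Ttrans + RTT) / Ttrans
(Ttrans + RTT) / Ttrans = 21 / 1 = 21
W_min = ceil(21) = 21

21


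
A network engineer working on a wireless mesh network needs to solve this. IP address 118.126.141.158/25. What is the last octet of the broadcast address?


Given: IP = 118.126.141.158, prefix = /25
Host bits = 32 - 25 = 7
Network last octet = 158 AND mask = 128
Host part size = 2^7 - 1 = 127
Broadcast last octet = 128 OR 127 = 255

255


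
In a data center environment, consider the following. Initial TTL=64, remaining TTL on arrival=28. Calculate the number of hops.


Given: initial TTL = 64, received TTL = 28
Hops = initial TTL - received TTL
Hops = 64 - 28 = 36

36


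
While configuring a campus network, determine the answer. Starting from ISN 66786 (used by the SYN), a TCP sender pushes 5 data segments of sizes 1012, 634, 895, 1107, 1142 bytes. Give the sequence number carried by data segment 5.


The SYN occupies sequence number ISN = 66786, so the first data byte is ISN + 1 = 66787.
SEQ of data segment i = (ISN + 1) + sum of payload sizes of segments 1..i-1.
Segment 1: SEQ = 66787, payload = 1012 bytes
Segment 2: SEQ = 67799, payload = 634 bytes
Segment 3: SEQ = 68433, payload = 895 bytes
Segment 4: SEQ = 69328, payload = 1107 bytes
Segment 5: SEQ = 70435, payload = 1142 bytes
SEQ of segment 5 = 66787 + 1012 + 634 + 895 + 1107 = 70435

70435


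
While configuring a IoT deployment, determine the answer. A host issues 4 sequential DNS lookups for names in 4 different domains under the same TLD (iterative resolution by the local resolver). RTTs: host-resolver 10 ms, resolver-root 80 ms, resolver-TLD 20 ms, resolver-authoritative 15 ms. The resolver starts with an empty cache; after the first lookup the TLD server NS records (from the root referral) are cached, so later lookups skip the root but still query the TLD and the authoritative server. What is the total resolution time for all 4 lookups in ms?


Lookup 1 (cold cache): local + root + TLD + auth = 10 + 80 + 20 + 15 = 125 ms
Lookups 2..4 (TLD NS cached -> skip root; new domain -> still ask TLD and auth): local + TLD + auth = 10 + 20 + 15 = 45 ms each
Remaining 3 lookups: 3 * 45 = 135 ms
Total = 125 + 135 = 260 ms

260


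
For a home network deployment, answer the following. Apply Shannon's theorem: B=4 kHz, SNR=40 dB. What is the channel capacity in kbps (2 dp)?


Given: B = 4 kHz, SNR = 40 dB
SNR linear = 10^(40/10) = 10000
1 + SNR = 10001
log2(10001) = 13.2878566418
C = 4 * 1000 * 13.2878566418 = 53151.4266 bps
C = 53.151427 kbps -> 53.15 kbps (2 dp)

53.15


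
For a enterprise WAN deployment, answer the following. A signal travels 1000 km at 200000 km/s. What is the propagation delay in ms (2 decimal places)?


Given: distance = 1000 km, speed = 200000 km/s
Delay = distance / speed = 1000 / 200000 seconds
Delay in ms = 1000 * 1000 / 200000
Delay = 5.0000 ms
Rounded to 2 dp = 5.00 ms

5.00


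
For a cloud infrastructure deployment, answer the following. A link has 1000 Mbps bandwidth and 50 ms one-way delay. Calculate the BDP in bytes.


Given: bandwidth = 1000 Mbps, delay = 50 ms
BDP in bits = 1000 * 10^6 * 50 / 1000
BDP in bits = 50000000
BDP in bytes = 50000000 / 8 = 6250000

6250000


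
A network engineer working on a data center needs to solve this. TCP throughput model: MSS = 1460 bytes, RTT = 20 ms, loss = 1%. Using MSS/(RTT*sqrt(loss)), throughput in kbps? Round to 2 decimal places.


Given: MSS = 1460 bytes, RTT = 20 ms, loss = 1%
RTT in seconds = 20 / 1000 = 0.02
Loss rate = 1% = 0.01
sqrt(loss) = sqrt(0.01) = 0.1
Throughput (bytes/s) = 1460 / (0.02 * 0.1) = 730000.0000
Throughput (kbps) = 730000.0000 * 8 / 1000 = 5840.000000 -> 5840.00 kbps (2 dp)

5840.00


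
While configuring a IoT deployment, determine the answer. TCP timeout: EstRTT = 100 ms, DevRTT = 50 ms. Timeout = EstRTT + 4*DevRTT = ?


Given: EstRTT = 100 ms, DevRTT = 50 ms
Timeout = EstRTT + 4 * DevRTT
4 * DevRTT = 4 * 50 = 200
Timeout = 100 + 200 = 300 ms

300


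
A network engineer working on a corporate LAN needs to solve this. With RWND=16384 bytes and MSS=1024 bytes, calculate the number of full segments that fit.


Given: RWND = 16384 bytes, MSS = 1024 bytes
Full segments = floor(RWND / MSS)
Full segments = floor(16384 / 1024)
Full segments = floor(16.0) = 16

16


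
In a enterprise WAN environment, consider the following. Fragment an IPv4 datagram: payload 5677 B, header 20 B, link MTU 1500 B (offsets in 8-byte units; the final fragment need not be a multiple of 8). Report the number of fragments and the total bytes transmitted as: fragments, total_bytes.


Max data per non-final fragment = floor((MTU - header)/8)*8 = floor((1500 - 20)/8)*8 = floor(1480/8)*8 = 1480 B
Final fragment needs no 8-byte alignment: it can carry up to MTU - header = 1480 B
Non-final fragments needed = ceil((payload - 1480) / 1480) = ceil(4197/1480) = ceil(2.8358) = 3
Number of fragments = 3 + 1 = 4
Fragment sizes (data): 3 * 1480 B + 1237 B (last, 1237 <= 1480 OK)
Total bytes sent = payload + n_frags * header = 5677 + 4*20 = 5677 + 80 = 5757 B

4, 5757


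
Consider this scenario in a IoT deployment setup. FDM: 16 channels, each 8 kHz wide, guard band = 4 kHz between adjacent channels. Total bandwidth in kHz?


Given: 16 channels, 8 kHz each, guard = 4 kHz
Channel bandwidth = 16 * 8 = 128 kHz
Guard bands = 15 gaps * 4 kHz = 60 kHz
Total = 128 + 60 = 188 kHz

188


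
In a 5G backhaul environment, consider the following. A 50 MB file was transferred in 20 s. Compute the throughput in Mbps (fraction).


Given: file = 50 MB, time = 20 s
File in Mb = 50 * 8 = 400 Mb
Throughput = 400 / 20 Mbps
Throughput = 20 Mbps

20


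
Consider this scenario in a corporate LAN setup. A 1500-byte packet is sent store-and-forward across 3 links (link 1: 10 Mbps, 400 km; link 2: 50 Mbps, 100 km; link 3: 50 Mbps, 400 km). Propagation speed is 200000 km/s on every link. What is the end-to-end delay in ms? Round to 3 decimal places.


Packet = 1500 bytes = 12000 bits. Store-and-forward: sum (t_trans + t_prop) per link.
Link 1: t_trans = 12000/(10*10^6) s = 1.2000 ms; t_prop = 400/200000 s = 2.0000 ms; subtotal = 3.2000 ms
Link 2: t_trans = 12000/(50*10^6) s = 0.2400 ms; t_prop = 100/200000 s = 0.5000 ms; subtotal = 0.7400 ms
Link 3: t_trans = 12000/(50*10^6) s = 0.2400 ms; t_prop = 400/200000 s = 2.0000 ms; subtotal = 2.2400 ms
End-to-end = 3.2000 + 0.7400 + 2.2400 = 6.1800 ms -> 6.180 ms (3 dp)

6.180


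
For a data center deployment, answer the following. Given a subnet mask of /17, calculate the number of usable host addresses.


Given: subnet mask /17
Host bits = 32 - 17 = 15
Total addresses = 2^15 = 32768
Usable hosts = 32768 - 2 (network + broadcast) = 32766

32766


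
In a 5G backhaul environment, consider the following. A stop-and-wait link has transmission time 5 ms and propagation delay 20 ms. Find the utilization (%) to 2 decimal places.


Given: Ttrans = 5 ms, Tprop = 20 ms
RTT = 2 * Tprop = 2 * 20 = 40 ms
U = Ttrans / (Ttrans + RTT)
U = 5 / (5 + 40)
U = 5 / 45 = 0.111111
U% = 11.11%

11.11


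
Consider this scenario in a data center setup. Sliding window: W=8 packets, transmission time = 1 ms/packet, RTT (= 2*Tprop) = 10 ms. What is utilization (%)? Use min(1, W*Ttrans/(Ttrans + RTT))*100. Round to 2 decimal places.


Given: W = 8, Ttrans = 1 ms, RTT = 10 ms (= 2 * Tprop, Tprop = 5 ms)
Cycle time = Ttrans + RTT = 1 + 10 = 11 ms (first packet sent until its ACK returns)
W * Ttrans = 8 * 1 = 8 ms of sending per cycle
W * Ttrans / (Ttrans + RTT) = 8 / 11 = 0.727273
U = min(1, 0.727273) = 0.727273
U% = 72.73%

72.73


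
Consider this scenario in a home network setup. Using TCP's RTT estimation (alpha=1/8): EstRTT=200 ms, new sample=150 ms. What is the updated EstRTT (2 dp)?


Given: EstRTT = 200 ms, SampleRTT = 150 ms, alpha = 1/8
New EstRTT = (1 - alpha) * EstRTT + alpha * SampleRTT
(7/8) * 200 = 175
(1/8) * 150 = 18.75
New EstRTT = 175 + 18.75 = 193.75 ms -> 193.75 ms (2 dp)

193.75


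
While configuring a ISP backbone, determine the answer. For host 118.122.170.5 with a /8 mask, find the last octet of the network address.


Given: IP = 118.122.170.5, prefix = /8
Subnet mask = 255.0.0.0
Last octet of IP: 5
Last octet of mask: 0
Network last octet = 5 AND 0 = 0

0


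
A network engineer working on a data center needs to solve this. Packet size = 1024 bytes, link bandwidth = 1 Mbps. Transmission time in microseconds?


Given: packet = 1024 bytes, bandwidth = 1 Mbps
Packet in bits = 1024 * 8 = 8192 bits
Bandwidth = 1 * 10^6 = 1000000 bps
Time = 8192 / 1000000 seconds
Time in us = 8192 * 10^6 / 1000000 = 8192

8192


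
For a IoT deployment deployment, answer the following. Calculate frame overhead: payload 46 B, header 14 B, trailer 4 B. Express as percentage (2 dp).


Given: payload = 46 B, header = 14 B, trailer = 4 B
Overhead bytes = header + trailer = 14 + 4 = 18
Total frame = payload + overhead = 46 + 18 = 64
Overhead % = 18 / 64 * 100 = 28.1250% -> 28.13% (2 dp)

28.13


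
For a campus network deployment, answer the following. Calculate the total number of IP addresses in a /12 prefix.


Given: CIDR prefix /12
Host bits = 32 - 12 = 20
Total addresses = 2^20 = 1048576

1048576


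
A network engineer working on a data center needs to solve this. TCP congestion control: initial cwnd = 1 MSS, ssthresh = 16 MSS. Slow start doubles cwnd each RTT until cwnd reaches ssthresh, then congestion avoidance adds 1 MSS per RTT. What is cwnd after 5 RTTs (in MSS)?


RTT 0: cwnd = 1 MSS (initial)
RTT 1: cwnd = 2 MSS (slow start, doubled)
RTT 2: cwnd = 4 MSS (slow start, doubled)
RTT 3: cwnd = 8 MSS (slow start, doubled)
RTT 4: cwnd = 16 MSS (slow start, doubled)
RTT 5: cwnd = 17 MSS (congestion avoidance, +1)

17


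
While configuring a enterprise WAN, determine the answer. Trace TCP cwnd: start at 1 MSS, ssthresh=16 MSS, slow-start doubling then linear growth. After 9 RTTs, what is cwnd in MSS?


RTT 0: cwnd = 1 MSS (initial)
RTT 1: cwnd = 2 MSS (slow start, doubled)
RTT 2: cwnd = 4 MSS (slow start, doubled)
RTT 3: cwnd = 8 MSS (slow start, doubled)
RTT 4: cwnd = 16 MSS (slow start, doubled)
RTT 5: cwnd = 17 MSS (congestion avoidance, +1)
RTT 6: cwnd = 18 MSS (congestion avoidance, +1)
RTT 7: cwnd = 19 MSS (congestion avoidance, +1)
RTT 8: cwnd = 20 MSS (congestion avoidance, +1)
RTT 9: cwnd = 21 MSS (congestion avoidance, +1)

21


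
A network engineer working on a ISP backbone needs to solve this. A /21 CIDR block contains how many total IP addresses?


Given: CIDR prefix /21
Host bits = 32 - 21 = 11
Total addresses = 2^11 = 2048

2048


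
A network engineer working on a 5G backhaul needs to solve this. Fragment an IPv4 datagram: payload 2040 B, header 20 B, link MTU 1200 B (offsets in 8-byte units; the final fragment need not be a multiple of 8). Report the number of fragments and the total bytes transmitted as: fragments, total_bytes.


Max data per non-final fragment = floor((MTU - header)/8)*8 = floor((1200 - 20)/8)*8 = floor(1180/8)*8 = 1176 B
Final fragment needs no 8-byte alignment: it can carry up to MTU - header = 1180 B
Non-final fragments needed = ceil((payload - 1180) / 1176) = ceil(860/1176) = ceil(0.7313) = 1
Number of fragments = 1 + 1 = 2
Fragment sizes (data): 1 * 1176 B + 864 B (last, 864 <= 1180 OK)
Total bytes sent = payload + n_frags * header = 2040 + 2*20 = 2040 + 40 = 2080 B

2, 2080


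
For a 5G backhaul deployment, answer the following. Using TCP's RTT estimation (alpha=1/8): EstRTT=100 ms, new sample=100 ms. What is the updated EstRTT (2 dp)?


Given: EstRTT = 100 ms, SampleRTT = 100 ms, alpha = 1/8
New EstRTT = (1 - alpha) * EstRTT + alpha * SampleRTT
(7/8) * 100 = 87.5
(1/8) * 100 = 12.5
New EstRTT = 87.5 + 12.5 = 100 ms -> 100.00 ms (2 dp)

100.00


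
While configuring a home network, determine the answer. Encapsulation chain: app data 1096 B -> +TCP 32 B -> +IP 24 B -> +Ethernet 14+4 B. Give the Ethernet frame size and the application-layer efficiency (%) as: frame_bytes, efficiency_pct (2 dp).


TCP segment = 1096 + 32 = 1128 B
IP packet = 1128 + 24 = 1152 B
Ethernet frame = 1152 + 14 + 4 = 1170 B
Efficiency = app / frame = 1096 / 1170 = 0.936752 = 93.6752% -> 93.68% (2 dp)

1170, 93.68


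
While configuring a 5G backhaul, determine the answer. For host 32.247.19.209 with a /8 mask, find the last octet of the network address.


Given: IP = 32.247.19.209, prefix = /8
Subnet mask = 255.0.0.0
Last octet of IP: 209
Last octet of mask: 0
Network last octet = 209 AND 0 = 0

0


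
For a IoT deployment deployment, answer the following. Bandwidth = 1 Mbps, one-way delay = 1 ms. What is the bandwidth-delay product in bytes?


Given: bandwidth = 1 Mbps, delay = 1 ms
BDP in bits = 1 * 10^6 * 1 / 1000
BDP in bits = 1000
BDP in bytes = 1000 / 8 = 125

125


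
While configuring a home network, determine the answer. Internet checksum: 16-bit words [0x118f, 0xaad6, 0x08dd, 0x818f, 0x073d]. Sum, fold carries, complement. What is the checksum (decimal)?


Given words: [0x118f, 0xaad6, 0x08dd, 0x818f, 0x073d]
Step 1: Sum all words
Raw sum = 4495 + 43734 + 2269 + 33167 + 1853 = 85518
Step 2: Fold carry: (19982 + 1) = 19983
One's complement = ~19983 & 0xFFFF = 45552

45552


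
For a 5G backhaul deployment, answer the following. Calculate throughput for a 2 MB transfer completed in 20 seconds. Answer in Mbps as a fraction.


Given: file = 2 MB, time = 20 s
File in Mb = 2 * 8 = 16 Mb
Throughput = 16 / 20 Mbps
Throughput = 4/5 Mbps

4/5


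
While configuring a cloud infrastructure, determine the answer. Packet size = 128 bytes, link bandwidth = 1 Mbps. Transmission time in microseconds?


Given: packet = 128 bytes, bandwidth = 1 Mbps
Packet in bits = 128 * 8 = 1024 bits
Bandwidth = 1 * 10^6 = 1000000 bps
Time = 1024 / 1000000 seconds
Time in us = 1024 * 10^6 / 1000000 = 1024

1024


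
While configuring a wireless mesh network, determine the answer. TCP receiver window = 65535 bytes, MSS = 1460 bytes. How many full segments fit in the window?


Given: RWND = 65535 bytes, MSS = 1460 bytes
Full segments = floor(RWND / MSS)
Full segments = floor(65535 / 1460)
Full segments = floor(44.887) = 44

44


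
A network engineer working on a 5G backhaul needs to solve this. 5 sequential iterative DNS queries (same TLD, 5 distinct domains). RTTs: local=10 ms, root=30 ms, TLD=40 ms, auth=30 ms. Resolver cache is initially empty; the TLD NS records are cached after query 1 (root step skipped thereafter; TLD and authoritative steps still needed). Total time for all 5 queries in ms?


Lookup 1 (cold cache): local + root + TLD + auth = 10 + 30 + 40 + 30 = 110 ms
Lookups 2..5 (TLD NS cached -> skip root; new domain -> still ask TLD and auth): local + TLD + auth = 10 + 40 + 30 = 80 ms each
Remaining 4 lookups: 4 * 80 = 320 ms
Total = 110 + 320 = 430 ms

430


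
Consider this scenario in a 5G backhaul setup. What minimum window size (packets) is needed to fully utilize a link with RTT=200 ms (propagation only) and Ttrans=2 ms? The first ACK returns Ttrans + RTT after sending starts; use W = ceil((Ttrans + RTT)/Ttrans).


Given: Ttrans = 2 ms, RTT = 200 ms (= 2 * Tprop, Tprop = 100 ms)
Time until first ACK returns = Ttrans + RTT = 2 + 200 = 202 ms
Need W * Ttrans >= Ttrans + RTT  ->  W >= (Ttrans + RTT) / Ttrans
(Ttrans + RTT) / Ttrans = 202 / 2 = 101
W_min = ceil(101) = 101

101


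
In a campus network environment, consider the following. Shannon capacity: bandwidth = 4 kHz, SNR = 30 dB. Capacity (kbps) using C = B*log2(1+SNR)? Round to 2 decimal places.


Given: B = 4 kHz, SNR = 30 dB
SNR linear = 10^(30/10) = 1000
1 + SNR = 1001
log2(1001) = 9.9672262588
C = 4 * 1000 * 9.9672262588 = 39868.9050 bps
C = 39.868905 kbps -> 39.87 kbps (2 dp)

39.87


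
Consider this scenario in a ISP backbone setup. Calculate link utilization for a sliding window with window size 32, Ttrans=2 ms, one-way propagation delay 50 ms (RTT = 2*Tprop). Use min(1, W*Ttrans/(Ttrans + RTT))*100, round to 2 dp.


Given: W = 32, Ttrans = 2 ms, RTT = 100 ms (= 2 * Tprop, Tprop = 50 ms)
Cycle time = Ttrans + RTT = 2 + 100 = 102 ms (first packet sent until its ACK returns)
W * Ttrans = 32 * 2 = 64 ms of sending per cycle
W * Ttrans / (Ttrans + RTT) = 64 / 102 = 0.627451
U = min(1, 0.627451) = 0.627451
U% = 62.75%

62.75


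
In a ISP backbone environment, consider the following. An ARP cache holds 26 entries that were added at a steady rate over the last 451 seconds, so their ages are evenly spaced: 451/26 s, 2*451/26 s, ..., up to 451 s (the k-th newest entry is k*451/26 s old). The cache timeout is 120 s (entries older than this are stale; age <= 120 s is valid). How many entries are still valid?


Ages are k * 451/26 s for k = 1..26 (spacing = 17.3462 s).
Entry k is valid iff k * 451/26 <= 120 iff k <= 26 * 120 / 451 = 6.9180
n_valid = floor(6.9180) = 6
(n_stale = 26 - 6 = 20)

6


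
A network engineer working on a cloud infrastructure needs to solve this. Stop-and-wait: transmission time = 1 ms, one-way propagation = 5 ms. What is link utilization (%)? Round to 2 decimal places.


Given: Ttrans = 1 ms, Tprop = 5 ms
RTT = 2 * Tprop = 2 * 5 = 10 ms
U = Ttrans / (Ttrans + RTT)
U = 1 / (1 + 10)
U = 1 / 11 = 0.090909
U% = 9.09%

9.09


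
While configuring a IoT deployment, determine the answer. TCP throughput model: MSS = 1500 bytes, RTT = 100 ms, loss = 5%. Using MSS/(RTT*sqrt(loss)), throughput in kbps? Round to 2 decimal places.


Given: MSS = 1500 bytes, RTT = 100 ms, loss = 5%
RTT in seconds = 100 / 1000 = 0.1
Loss rate = 5% = 0.05
sqrt(loss) = sqrt(0.05) = 0.223606797750
Throughput (bytes/s) = 1500 / (0.1 * 0.223606797750) = 67082.0393
Throughput (kbps) = 67082.0393 * 8 / 1000 = 536.656315 -> 536.66 kbps (2 dp)

536.66


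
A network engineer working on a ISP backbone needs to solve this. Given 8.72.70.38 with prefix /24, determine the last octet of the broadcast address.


Given: IP = 8.72.70.38, prefix = /24
Host bits = 32 - 24 = 8
Network last octet = 38 AND mask = 0
Host part size = 2^8 - 1 = 255
Broadcast last octet = 0 OR 255 = 255

255


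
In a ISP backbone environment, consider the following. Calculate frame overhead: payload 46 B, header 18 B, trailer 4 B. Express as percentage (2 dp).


Given: payload = 46 B, header = 18 B, trailer = 4 B
Overhead bytes = header + trailer = 18 + 4 = 22
Total frame = payload + overhead = 46 + 22 = 68
Overhead % = 22 / 68 * 100 = 32.3529% -> 32.35% (2 dp)

32.35


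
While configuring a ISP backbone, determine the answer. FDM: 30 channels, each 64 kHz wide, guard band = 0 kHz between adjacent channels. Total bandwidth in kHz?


Given: 30 channels, 64 kHz each, guard = 0 kHz
Channel bandwidth = 30 * 64 = 1920 kHz
Guard bands = 29 gaps * 0 kHz = 0 kHz
Total = 1920 + 0 = 1920 kHz

1920


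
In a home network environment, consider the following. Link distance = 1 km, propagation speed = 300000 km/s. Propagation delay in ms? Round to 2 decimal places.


Given: distance = 1 km, speed = 300000 km/s
Delay = distance / speed = 1 / 300000 seconds
Delay in ms = 1 * 1000 / 300000
Delay = 0.0033 ms
Rounded to 2 dp = 0.00 ms

0.00


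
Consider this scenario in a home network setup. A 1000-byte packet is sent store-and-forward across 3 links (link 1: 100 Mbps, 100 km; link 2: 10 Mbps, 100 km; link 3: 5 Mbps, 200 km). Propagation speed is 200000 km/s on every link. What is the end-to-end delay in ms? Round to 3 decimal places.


Packet = 1000 bytes = 8000 bits. Store-and-forward: sum (t_trans + t_prop) per link.
Link 1: t_trans = 8000/(100*10^6) s = 0.0800 ms; t_prop = 100/200000 s = 0.5000 ms; subtotal = 0.5800 ms
Link 2: t_trans = 8000/(10*10^6) s = 0.8000 ms; t_prop = 100/200000 s = 0.5000 ms; subtotal = 1.3000 ms
Link 3: t_trans = 8000/(5*10^6) s = 1.6000 ms; t_prop = 200/200000 s = 1.0000 ms; subtotal = 2.6000 ms
End-to-end = 0.5800 + 1.3000 + 2.6000 = 4.4800 ms -> 4.480 ms (3 dp)

4.480


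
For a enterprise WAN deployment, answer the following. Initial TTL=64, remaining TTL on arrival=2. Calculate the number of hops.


Given: initial TTL = 64, received TTL = 2
Hops = initial TTL - received TTL
Hops = 64 - 2 = 62

62


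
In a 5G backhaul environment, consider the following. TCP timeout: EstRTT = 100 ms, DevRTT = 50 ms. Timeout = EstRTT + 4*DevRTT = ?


Given: EstRTT = 100 ms, DevRTT = 50 ms
Timeout = EstRTT + 4 * DevRTT
4 * DevRTT = 4 * 50 = 200
Timeout = 100 + 200 = 300 ms

300


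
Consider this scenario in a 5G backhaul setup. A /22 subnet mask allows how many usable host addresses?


Given: subnet mask /22
Host bits = 32 - 22 = 10
Total addresses = 2^10 = 1024
Usable hosts = 1024 - 2 (network + broadcast) = 1022

1022


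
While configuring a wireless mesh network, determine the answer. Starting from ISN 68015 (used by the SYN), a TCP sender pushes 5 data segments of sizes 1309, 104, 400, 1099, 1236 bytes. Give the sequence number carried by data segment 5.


The SYN occupies sequence number ISN = 68015, so the first data byte is ISN + 1 = 68016.
SEQ of data segment i = (ISN + 1) + sum of payload sizes of segments 1..i-1.
Segment 1: SEQ = 68016, payload = 1309 bytes
Segment 2: SEQ = 69325, payload = 104 bytes
Segment 3: SEQ = 69429, payload = 400 bytes
Segment 4: SEQ = 69829, payload = 1099 bytes
Segment 5: SEQ = 70928, payload = 1236 bytes
SEQ of segment 5 = 68016 + 1309 + 104 + 400 + 1099 = 70928

70928


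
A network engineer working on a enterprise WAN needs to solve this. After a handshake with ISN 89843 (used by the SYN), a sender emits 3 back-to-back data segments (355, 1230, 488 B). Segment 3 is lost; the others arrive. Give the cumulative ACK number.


SYN uses sequence number 89843; first data byte = ISN + 1 = 89844.
Segment 1: SEQ = 89844, len = 355 B, covers [89844, 90198]
Segment 2: SEQ = 90199, len = 1230 B, covers [90199, 91428]
Segment 3: SEQ = 91429, len = 488 B, covers [91429, 91916] [LOST]
In-order data received: bytes [89844, 91428] (segments 1..2).
Segment 3 missing -> gap begins at byte 91429.
Cumulative ACK = next expected in-order byte = 89844 + 355 + 1230 = 91429

91429


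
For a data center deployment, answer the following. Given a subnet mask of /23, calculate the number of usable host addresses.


Given: subnet mask /23
Host bits = 32 - 23 = 9
Total addresses = 2^9 = 512
Usable hosts = 512 - 2 (network + broadcast) = 510

510


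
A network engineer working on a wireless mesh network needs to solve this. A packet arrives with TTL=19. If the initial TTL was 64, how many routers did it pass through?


Given: initial TTL = 64, received TTL = 19
Hops = initial TTL - received TTL
Hops = 64 - 19 = 45

45


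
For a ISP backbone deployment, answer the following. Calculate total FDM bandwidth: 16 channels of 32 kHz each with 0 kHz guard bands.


Given: 16 channels, 32 kHz each, guard = 0 kHz
Channel bandwidth = 16 * 32 = 512 kHz
Guard bands = 15 gaps * 0 kHz = 0 kHz
Total = 512 + 0 = 512 kHz

512


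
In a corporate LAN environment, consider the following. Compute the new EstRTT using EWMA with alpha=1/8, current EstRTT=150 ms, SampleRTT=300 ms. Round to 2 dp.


Given: EstRTT = 150 ms, SampleRTT = 300 ms, alpha = 1/8
New EstRTT = (1 - alpha) * EstRTT + alpha * SampleRTT
(7/8) * 150 = 131.25
(1/8) * 300 = 37.5
New EstRTT = 131.25 + 37.5 = 168.75 ms -> 168.75 ms (2 dp)

168.75


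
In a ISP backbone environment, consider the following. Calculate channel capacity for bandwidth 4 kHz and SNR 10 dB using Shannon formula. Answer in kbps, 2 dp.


Given: B = 4 kHz, SNR = 10 dB
SNR linear = 10^(10/10) = 10
1 + SNR = 11
log2(11) = 3.4594316186
C = 4 * 1000 * 3.4594316186 = 13837.7265 bps
C = 13.837726 kbps -> 13.84 kbps (2 dp)

13.84


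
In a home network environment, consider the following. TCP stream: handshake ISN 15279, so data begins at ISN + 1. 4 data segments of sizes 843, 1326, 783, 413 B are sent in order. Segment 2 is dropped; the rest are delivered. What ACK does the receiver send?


SYN uses sequence number 15279; first data byte = ISN + 1 = 15280.
Segment 1: SEQ = 15280, len = 843 B, covers [15280, 16122]
Segment 2: SEQ = 16123, len = 1326 B, covers [16123, 17448] [LOST]
Segment 3: SEQ = 17449, len = 783 B, covers [17449, 18231]
Segment 4: SEQ = 18232, len = 413 B, covers [18232, 18644]
In-order data received: bytes [15280, 16122] (segments 1..1).
Segment 2 missing -> gap begins at byte 16123; later segments buffered out of order.
Cumulative ACK = next expected in-order byte = 15280 + 843 = 16123

16123


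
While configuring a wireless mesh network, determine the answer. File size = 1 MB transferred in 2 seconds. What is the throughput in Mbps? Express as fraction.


Given: file = 1 MB, time = 2 s
File in Mb = 1 * 8 = 8 Mb
Throughput = 8 / 2 Mbps
Throughput = 4 Mbps

4


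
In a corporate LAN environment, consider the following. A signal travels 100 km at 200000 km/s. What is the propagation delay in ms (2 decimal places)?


Given: distance = 100 km, speed = 200000 km/s
Delay = distance / speed = 100 / 200000 seconds
Delay in ms = 100 * 1000 / 200000
Delay = 0.5000 ms
Rounded to 2 dp = 0.50 ms

0.50


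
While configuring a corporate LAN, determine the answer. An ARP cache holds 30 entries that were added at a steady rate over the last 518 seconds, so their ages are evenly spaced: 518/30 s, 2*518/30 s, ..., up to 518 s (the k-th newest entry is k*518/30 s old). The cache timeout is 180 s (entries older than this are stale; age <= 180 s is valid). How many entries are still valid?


Ages are k * 518/30 s for k = 1..30 (spacing = 17.2667 s).
Entry k is valid iff k * 518/30 <= 180 iff k <= 30 * 180 / 518 = 10.4247
n_valid = floor(10.4247) = 10
(n_stale = 30 - 10 = 20)

10


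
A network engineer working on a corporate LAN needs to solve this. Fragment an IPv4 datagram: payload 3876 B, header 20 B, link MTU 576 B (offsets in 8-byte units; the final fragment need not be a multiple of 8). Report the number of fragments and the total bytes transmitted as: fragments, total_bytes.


Max data per non-final fragment = floor((MTU - header)/8)*8 = floor((576 - 20)/8)*8 = floor(556/8)*8 = 552 B
Final fragment needs no 8-byte alignment: it can carry up to MTU - header = 556 B
Non-final fragments needed = ceil((payload - 556) / 552) = ceil(3320/552) = ceil(6.0145) = 7
Number of fragments = 7 + 1 = 8
Fragment sizes (data): 7 * 552 B + 12 B (last, 12 <= 556 OK)
Total bytes sent = payload + n_frags * header = 3876 + 8*20 = 3876 + 160 = 4036 B

8, 4036


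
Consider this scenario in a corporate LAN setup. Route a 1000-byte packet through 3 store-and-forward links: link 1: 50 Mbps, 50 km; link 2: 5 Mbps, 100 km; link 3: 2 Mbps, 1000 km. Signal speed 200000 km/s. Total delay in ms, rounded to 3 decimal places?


Packet = 1000 bytes = 8000 bits. Store-and-forward: sum (t_trans + t_prop) per link.
Link 1: t_trans = 8000/(50*10^6) s = 0.1600 ms; t_prop = 50/200000 s = 0.2500 ms; subtotal = 0.4100 ms
Link 2: t_trans = 8000/(5*10^6) s = 1.6000 ms; t_prop = 100/200000 s = 0.5000 ms; subtotal = 2.1000 ms
Link 3: t_trans = 8000/(2*10^6) s = 4.0000 ms; t_prop = 1000/200000 s = 5.0000 ms; subtotal = 9.0000 ms
End-to-end = 0.4100 + 2.1000 + 9.0000 = 11.5100 ms -> 11.510 ms (3 dp)

11.510


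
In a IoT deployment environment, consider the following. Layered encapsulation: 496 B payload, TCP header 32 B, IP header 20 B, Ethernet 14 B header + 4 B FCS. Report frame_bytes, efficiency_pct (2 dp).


TCP segment = 496 + 32 = 528 B
IP packet = 528 + 20 = 548 B
Ethernet frame = 548 + 14 + 4 = 566 B
Efficiency = app / frame = 496 / 566 = 0.876325 = 87.6325% -> 87.63% (2 dp)

566, 87.63
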